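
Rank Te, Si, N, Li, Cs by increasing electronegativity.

Cs, Li, Si, Te, N

Atoms toward the upper right of the periodic table pull bonding electrons most strongly.
Here both period and group differ, so the two effects have to be weighed against each other.
Li > Cs: they share group 1; the group trend gives Li the larger value.
Si > Li: the two effects oppose for this pair; the across-period effect wins (1.90 vs 0.98).
Te > Si: period and group pull opposite ways; the across-period shift dominates (2.10 vs 1.90).
N > Te: period and group pull opposite ways; the down-group shift dominates (3.04 vs 2.10).
For reference (Pauling): Li 0.98, N 3.04, Si 1.90, Te 2.10, Cs 0.79.
So from lowest to highest: Cs < Li < Si < Te < N.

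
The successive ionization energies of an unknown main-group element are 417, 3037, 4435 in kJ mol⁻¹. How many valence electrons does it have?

1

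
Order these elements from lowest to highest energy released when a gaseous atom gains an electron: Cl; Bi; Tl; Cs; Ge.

Tl < Cs < Bi < Ge < Cl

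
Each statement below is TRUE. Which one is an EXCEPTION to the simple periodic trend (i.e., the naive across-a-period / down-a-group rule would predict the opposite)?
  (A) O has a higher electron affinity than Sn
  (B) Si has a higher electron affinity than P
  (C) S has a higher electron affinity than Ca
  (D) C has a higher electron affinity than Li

(B)

The general trend: electron affinity increases across a period and decreases down a group.
(A) O (period 2, group 16) vs Sn (period 5, group 14): the stated order agrees with the simple trend.
(B) Si (period 3, group 14) vs P (period 3, group 15): the stated order contradicts the simple trend.
(C) S (period 3, group 16) vs Ca (period 4, group 2): the stated order agrees with the simple trend.
(D) C (period 2, group 14) vs Li (period 2, group 1): the stated order agrees with the simple trend.
The exception is (B): adding an electron to P's half-filled 3p³ is unfavourable, so Si (3p²) has the more exothermic EA.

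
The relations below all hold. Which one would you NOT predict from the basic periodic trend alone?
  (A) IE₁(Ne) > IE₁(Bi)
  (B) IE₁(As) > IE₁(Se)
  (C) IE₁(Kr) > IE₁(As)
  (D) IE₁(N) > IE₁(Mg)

(B)

The general trend: IE₁ increases across a period and decreases down a group.
(A) Ne (period 2, group 18) vs Bi (period 6, group 15): the stated order agrees with the simple trend.
(B) As (period 4, group 15) vs Se (period 4, group 16): the stated order contradicts the simple trend.
(C) Kr (period 4, group 18) vs As (period 4, group 15): the stated order agrees with the simple trend.
(D) N (period 2, group 15) vs Mg (period 3, group 2): the stated order agrees with the simple trend.
The exception is (B): Se (4p⁴) ionizes more easily than half-filled As (4p³).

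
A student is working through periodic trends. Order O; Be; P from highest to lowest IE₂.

O, P, Be

IE_2 is the cost of taking one more electron from the +1 cation: O⁺ still has 5 valence electrons; Be⁺ still has 1 valence electron; P⁺ still has 4 valence electrons.
All are still removing valence electrons, so compare the +1 ions as you would atoms: IE_2 generally rises across a period (higher Z_eff) and falls down a group (larger shell), subject to the usual subshell exceptions.
Valence configurations: O⁺ [He]2s²2p³, Be⁺ [He]2s¹, P⁺ [Ne]3s²3p².
The numbers (kJ/mol): O 3388, Be 1757, P 1907.
So the second ionization energies run Be < P < O.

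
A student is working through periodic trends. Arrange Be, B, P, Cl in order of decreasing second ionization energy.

B, Cl, P, Be

Consider each +1 ion: Be⁺ still has 1 valence electron; B⁺ still has 2 valence electrons; P⁺ still has 4 valence electrons; Cl⁺ still has 6 valence electrons.
All are still removing valence electrons, so compare the +1 ions as you would atoms: IE_2 generally rises across a period (higher Z_eff) and falls down a group (larger shell), subject to the usual subshell exceptions.
Valence configurations: Be⁺ [He]2s¹, B⁺ [He]2s², P⁺ [Ne]3s²3p², Cl⁺ [Ne]3s²3p⁴.
The numbers (kJ/mol): Be 1757, B 2427, P 1907, Cl 2298.
So the second ionization energies run Be < P < Cl < B.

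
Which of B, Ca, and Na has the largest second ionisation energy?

The second ionization energy removes an electron from the +1 ion. For each element: B⁺ still has 2 valence electrons; Ca⁺ still has 1 valence electron; Na⁺ is the bare [Ne] core.
Pulling an electron out of a noble-gas core costs far more than removing a remaining valence electron, so Na sits at the high end of IE_2.
Valence configurations: B⁺ [He]2s², Ca⁺ [Ar]4s¹.
Approximate IE_2 values (kJ/mol): B 2427, Ca 1145, Na 4562.
Overall IE_2 order: Ca < B < Na.

Na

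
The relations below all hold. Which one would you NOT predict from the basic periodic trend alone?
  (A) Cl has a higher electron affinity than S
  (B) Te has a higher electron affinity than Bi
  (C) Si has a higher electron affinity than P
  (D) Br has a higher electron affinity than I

(C)

The general trend: electron affinity increases across a period and decreases down a group.
(A) Cl (period 3, group 17) vs S (period 3, group 16): the stated order agrees with the simple trend.
(B) Te (period 5, group 16) vs Bi (period 6, group 15): the stated order agrees with the simple trend.
(C) Si (period 3, group 14) vs P (period 3, group 15): the stated order contradicts the simple trend.
(D) Br (period 4, group 17) vs I (period 5, group 17): the stated order agrees with the simple trend.
The exception is (C): adding an electron to P's half-filled 3p³ is unfavourable, so Si (3p²) has the more exothermic EA.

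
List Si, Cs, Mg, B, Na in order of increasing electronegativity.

Cs < Na < Mg < Si < B

Atoms toward the upper right of the periodic table pull bonding electrons most strongly.
These span different periods and groups, so the two trends combine.
Na > Cs: they share group 1; the group trend gives Na the larger value.
Mg > Na: Mg lies to the right of Na in period 3, so the across-period effect alone puts Mg higher.
Si > Mg: Si lies to the right of Mg in period 3, so the across-period effect alone puts Si higher.
B > Si: period and group pull opposite ways; the down-group shift dominates (2.04 vs 1.90).
Approximate values (Pauling): B 2.04, Na 0.93, Mg 1.31, Si 1.90, Cs 0.79.
So from lowest to highest: Cs < Na < Mg < Si < B.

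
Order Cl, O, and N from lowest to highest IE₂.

After 1 electron has been removed, what remains? Cl⁺ still has 6 valence electrons; O⁺ still has 5 valence electrons; N⁺ still has 4 valence electrons.
All are still removing valence electrons, so compare the +1 ions as you would atoms: IE_2 generally rises across a period (higher Z_eff) and falls down a group (larger shell), subject to the usual subshell exceptions.
Valence configurations: Cl⁺ [Ne]3s²3p⁴, O⁺ [He]2s²2p³, N⁺ [He]2s²2p².
The numbers (kJ/mol): Cl 2298, O 3388, N 2856.
Overall IE_2 order: Cl < N < O.

Cl < N < O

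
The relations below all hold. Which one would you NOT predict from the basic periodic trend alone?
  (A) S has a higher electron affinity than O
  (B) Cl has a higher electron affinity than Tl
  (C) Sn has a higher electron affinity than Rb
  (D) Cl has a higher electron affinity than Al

(A)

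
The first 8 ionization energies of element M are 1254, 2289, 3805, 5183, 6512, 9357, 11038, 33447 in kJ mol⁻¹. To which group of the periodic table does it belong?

Look for the largest jump between consecutive ionization energies: IE8/IE7 ≈ 3.0, far larger than any earlier ratio.
That jump marks the point where a core electron is being removed. So the atom has 7 valence electrons.
A main-group element with 7 valence electrons is in group 17.

Group 17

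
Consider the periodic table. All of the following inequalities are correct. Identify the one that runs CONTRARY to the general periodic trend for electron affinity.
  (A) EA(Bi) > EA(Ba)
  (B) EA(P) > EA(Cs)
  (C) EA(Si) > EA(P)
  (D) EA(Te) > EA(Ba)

(C)

The general trend: electron affinity increases across a period and decreases down a group.
(A) Bi (period 6, group 15) vs Ba (period 6, group 2): the stated order agrees with the simple trend.
(B) P (period 3, group 15) vs Cs (period 6, group 1): the stated order agrees with the simple trend.
(C) Si (period 3, group 14) vs P (period 3, group 15): the stated order contradicts the simple trend.
(D) Te (period 5, group 16) vs Ba (period 6, group 2): the stated order agrees with the simple trend.
The exception is (C): adding an electron to P's half-filled 3p³ is unfavourable, so Si (3p²) has the more exothermic EA.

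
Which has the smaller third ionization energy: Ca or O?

IE_3 is the cost of taking one more electron from the +2 cation: Ca²⁺ is the bare [Ar] core; O²⁺ still has 4 valence electrons.
Usually core removal costs more than valence removal, but here the competition is close: a tightly held n=2 valence electron can cost more to remove than an n=3 core electron, so the actual values have to decide it.
Approximate IE_3 values (kJ/mol): Ca 4912, O 5300.
Putting it together, IE_3: Ca < O.

Ca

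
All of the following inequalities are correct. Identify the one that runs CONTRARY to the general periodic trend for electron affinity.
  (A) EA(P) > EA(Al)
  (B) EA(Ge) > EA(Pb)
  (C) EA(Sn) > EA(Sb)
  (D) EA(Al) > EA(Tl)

The general trend: electron affinity increases across a period and decreases down a group.
(A) P (period 3, group 15) vs Al (period 3, group 13): the stated order agrees with the simple trend.
(B) Ge (period 4, group 14) vs Pb (period 6, group 14): the stated order agrees with the simple trend.
(C) Sn (period 5, group 14) vs Sb (period 5, group 15): the stated order contradicts the simple trend.
(D) Al (period 3, group 13) vs Tl (period 6, group 13): the stated order agrees with the simple trend.
The exception is (C): adding an electron to Sb's half-filled 5p³ is unfavourable, so Sn has the more exothermic EA.

(C)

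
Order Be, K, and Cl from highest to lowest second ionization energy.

IE_2 is the cost of taking one more electron from the +1 cation: Be⁺ still has 1 valence electron; K⁺ is the bare [Ar] core; Cl⁺ still has 6 valence electrons.
Pulling an electron out of a noble-gas core costs far more than removing a remaining valence electron, so K sits at the high end of IE_2.
Valence configurations: Be⁺ [He]2s¹, Cl⁺ [Ne]3s²3p⁴.
Tabulated IE_2 (kJ/mol): Be 1757, K 3052, Cl 2298.
Overall IE_2 order: Be < Cl < K.

K > Cl > Be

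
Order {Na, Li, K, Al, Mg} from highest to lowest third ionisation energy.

Li, Mg, Na, K, Al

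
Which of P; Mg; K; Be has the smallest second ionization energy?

Mg

IE_2 is the cost of taking one more electron from the +1 cation: P⁺ still has 4 valence electrons; Mg⁺ still has 1 valence electron; K⁺ is the bare [Ar] core; Be⁺ still has 1 valence electron.
Pulling an electron out of a noble-gas core costs far more than removing a remaining valence electron, so K sits at the high end of IE_2.
Valence configurations: P⁺ [Ne]3s²3p², Mg⁺ [Ne]3s¹, Be⁺ [He]2s¹.
Tabulated IE_2 (kJ/mol): P 1907, Mg 1451, K 3052, Be 1757.
Putting it together, IE_2: Mg < Be < P < K.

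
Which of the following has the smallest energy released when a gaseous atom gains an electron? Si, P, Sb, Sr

Sr

Si is in period 3, group 14; P is in period 3, group 15; Sr is in period 5, group 2; Sb is in period 5, group 15.
EA tends to increase across a period and decrease down a group, though the pattern is less regular than for IE or radius.
These span different periods and groups, so the two trends combine.
P > Sr: both effects reinforce here, so P is clearly the higher of the two.
Sb > P: this pair runs against the simple trend — see the exception note.
Si > Sb: the two effects oppose for this pair; the down-group effect wins (134 vs 103 kJ/mol).
Note the exception: Sb has a higher electron affinity than P, contrary to the simple trend — both are half-filled np³, but the pairing/repulsion penalty for the added electron shrinks as the p orbitals become larger and more diffuse down the group, and for Sb that outweighs the weaker nuclear attraction.
Note the exception: Si has a higher electron affinity than P, contrary to the simple trend — adding an electron to P's half-filled 3p³ is unfavourable, so Si (3p²) has the more exothermic EA.
Approximate values (kJ/mol): Si 134, P 72, Sr 5, Sb 103.
The smallest energy released when a gaseous atom gains an electron among these belongs to Sr.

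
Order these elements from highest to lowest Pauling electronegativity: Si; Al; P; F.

F is in period 2, group 17; Al is in period 3, group 13; Si is in period 3, group 14; P is in period 3, group 15.
EN rises left→right (higher Z_eff, smaller atoms) and falls top→bottom (larger, more shielded atoms).
These span different periods and groups, so the two trends combine.
Si > Al: Si lies to the right of Al in period 3, so the across-period effect alone puts Si higher.
P > Si: P lies to the right of Si in period 3, so the across-period effect alone puts P higher.
F > P: both effects reinforce here, so F is clearly the higher of the two.
For reference (Pauling): F 3.98, Al 1.61, Si 1.90, P 2.19.
So from highest to lowest: F > P > Si > Al.

F > P > Si > Al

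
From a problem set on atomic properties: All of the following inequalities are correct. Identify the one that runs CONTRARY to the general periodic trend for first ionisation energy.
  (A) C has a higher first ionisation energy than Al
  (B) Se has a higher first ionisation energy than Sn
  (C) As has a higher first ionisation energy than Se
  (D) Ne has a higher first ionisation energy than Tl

The general trend: first ionisation energy increases across a period and decreases down a group.
(A) C (period 2, group 14) vs Al (period 3, group 13): the stated order agrees with the simple trend.
(B) Se (period 4, group 16) vs Sn (period 5, group 14): the stated order agrees with the simple trend.
(C) As (period 4, group 15) vs Se (period 4, group 16): the stated order contradicts the simple trend.
(D) Ne (period 2, group 18) vs Tl (period 6, group 13): the stated order agrees with the simple trend.
The exception is (C): Se (4p⁴) ionizes more easily than half-filled As (4p³).

(C)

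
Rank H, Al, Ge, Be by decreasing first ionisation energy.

H > Be > Ge > Al

H is in period 1, group 1; Be is in period 2, group 2; Al is in period 3, group 13; Ge is in period 4, group 14.
Across a period the outer electron is held more tightly (higher IE₁); down a group it sits in a higher shell, more shielded, and comes off more easily.
A diagonal step moves right (one effect) and down (the opposite effect) at once.
Ge > Al: the two effects oppose for this pair; the across-period effect wins (762 vs 578 kJ/mol).
Be > Ge: the two effects oppose for this pair; the down-group effect wins (900 vs 762 kJ/mol).
H > Be: the two effects oppose for this pair; the down-group effect wins (1312 vs 900 kJ/mol).
Tabulated first ionization energy (kJ/mol): H 1312, Be 900, Al 578, Ge 762.
So from highest to lowest: H > Be > Ge > Al.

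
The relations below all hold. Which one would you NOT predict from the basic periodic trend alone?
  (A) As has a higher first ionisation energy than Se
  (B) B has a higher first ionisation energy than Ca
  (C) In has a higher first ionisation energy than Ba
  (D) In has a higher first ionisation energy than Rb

The general trend: first ionisation energy increases across a period and decreases down a group.
(A) As (period 4, group 15) vs Se (period 4, group 16): the stated order contradicts the simple trend.
(B) B (period 2, group 13) vs Ca (period 4, group 2): the stated order agrees with the simple trend.
(C) In (period 5, group 13) vs Ba (period 6, group 2): the stated order agrees with the simple trend.
(D) In (period 5, group 13) vs Rb (period 5, group 1): the stated order agrees with the simple trend.
The exception is (A): Se (4p⁴) ionizes more easily than half-filled As (4p³).

(A)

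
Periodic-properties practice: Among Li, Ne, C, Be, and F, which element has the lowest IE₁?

Li

Li is in period 2, group 1; Be is in period 2, group 2; C is in period 2, group 14; F is in period 2, group 17; Ne is in period 2, group 18.
Removing the outermost electron gets harder across a period and easier down a group.
All lie in period 2, so first ionization energy increases left to right.
The lowest IE₁ among these belongs to Li.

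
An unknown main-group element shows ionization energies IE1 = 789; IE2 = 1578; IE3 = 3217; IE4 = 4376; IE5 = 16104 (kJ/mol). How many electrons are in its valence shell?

4

Look for the largest jump between consecutive ionization energies: IE5/IE4 ≈ 3.7, far larger than any earlier ratio.
That jump marks the point where a core electron is being removed. So the atom has 4 valence electrons.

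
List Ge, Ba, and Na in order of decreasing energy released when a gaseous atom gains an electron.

Ge, Na, Ba

Na is in period 3, group 1; Ge is in period 4, group 14; Ba is in period 6, group 2.
Adding an electron releases more energy for atoms nearer the top right (short of the noble gases).
These span different periods and groups, so the two trends combine.
Na > Ba: the two effects oppose for this pair; the down-group effect wins (53 vs 14 kJ/mol).
Ge > Na: the two effects oppose for this pair; the across-period effect wins (119 vs 53 kJ/mol).
Tabulated electron affinity (kJ/mol): Na 53, Ge 119, Ba 14.
So from highest to lowest: Ge > Na > Ba.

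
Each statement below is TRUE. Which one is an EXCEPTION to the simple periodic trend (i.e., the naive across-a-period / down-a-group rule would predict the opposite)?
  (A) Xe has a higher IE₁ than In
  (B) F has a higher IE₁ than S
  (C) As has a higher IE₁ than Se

(C)

The general trend: IE₁ increases across a period and decreases down a group.
(A) Xe (period 5, group 18) vs In (period 5, group 13): the stated order agrees with the simple trend.
(B) F (period 2, group 17) vs S (period 3, group 16): the stated order agrees with the simple trend.
(C) As (period 4, group 15) vs Se (period 4, group 16): the stated order contradicts the simple trend.
The exception is (C): Se (4p⁴) ionizes more easily than half-filled As (4p³).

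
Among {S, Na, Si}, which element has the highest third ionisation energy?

Na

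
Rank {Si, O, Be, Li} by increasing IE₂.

Si < Be < O < Li

The second ionization energy removes an electron from the +1 ion. For each element: Si⁺ still has 3 valence electrons; O⁺ still has 5 valence electrons; Be⁺ still has 1 valence electron; Li⁺ is the bare [He] core.
Core electrons are held far more tightly than valence electrons, so Li tops the IE_2 order.
Valence configurations: Si⁺ [Ne]3s²3p¹, O⁺ [He]2s²2p³, Be⁺ [He]2s¹.
The numbers (kJ/mol): Si 1577, O 3388, Be 1757, Li 7298.
Putting it together, IE_2: Si < Be < O < Li.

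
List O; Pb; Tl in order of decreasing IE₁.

O > Pb > Tl

First ionization energy rises across a period (greater Z_eff holds electrons more tightly) and falls down a group (valence electrons are farther from the nucleus).
These span different periods and groups, so the two trends combine.
Pb > Tl: both are in period 6; the period trend gives Pb the larger value.
O > Pb: relative to Pb, both the across-period and down-group shifts push O's first ionization energy up.
Tabulated first ionization energy (kJ/mol): O 1314, Tl 589, Pb 716.
So from highest to lowest: O > Pb > Tl.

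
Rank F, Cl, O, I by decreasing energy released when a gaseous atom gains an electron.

Cl, F, I, O

Atoms with high Z_eff and room in the valence shell (especially the halogens) have the most exothermic electron affinities.
Neither a single period nor a single group — weigh both effects.
I > O: period and group pull opposite ways; the across-period shift dominates (295 vs 141 kJ/mol).
F > I: F sits above I in group 17, so the down-group effect alone puts F higher.
Cl > F: this pair runs against the simple trend — see the exception note.
Note the exception: Cl has a higher electron affinity than F, contrary to the simple trend — F's small 2p subshell makes the incoming electron feel strong e⁻–e⁻ repulsion, so Cl actually releases more energy on gaining an electron.
Tabulated electron affinity (kJ/mol): O 141, F 328, Cl 349, I 295.
So from highest to lowest: Cl > F > I > O.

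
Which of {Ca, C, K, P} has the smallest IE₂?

Ca

After 1 electron has been removed, what remains? Ca⁺ still has 1 valence electron; C⁺ still has 3 valence electrons; K⁺ is the bare [Ar] core; P⁺ still has 4 valence electrons.
Core electrons are held far more tightly than valence electrons, so K tops the IE_2 order.
Valence configurations: Ca⁺ [Ar]4s¹, C⁺ [He]2s²2p¹, P⁺ [Ne]3s²3p².
The numbers (kJ/mol): Ca 1145, C 2353, K 3052, P 1907.
Overall IE_2 order: Ca < P < C < K.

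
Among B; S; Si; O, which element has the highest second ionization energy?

O

After 1 electron has been removed, what remains? B⁺ still has 2 valence electrons; S⁺ still has 5 valence electrons; Si⁺ still has 3 valence electrons; O⁺ still has 5 valence electrons.
All are still removing valence electrons, so compare the +1 ions as you would atoms: IE_2 generally rises across a period (higher Z_eff) and falls down a group (larger shell), subject to the usual subshell exceptions.
Valence configurations: B⁺ [He]2s², S⁺ [Ne]3s²3p³, Si⁺ [Ne]3s²3p¹, O⁺ [He]2s²2p³.
The numbers (kJ/mol): B 2427, S 2252, Si 1577, O 3388.
Hence IE_2: Si < S < B < O.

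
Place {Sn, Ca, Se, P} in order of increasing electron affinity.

P is in period 3, group 15; Ca is in period 4, group 2; Se is in period 4, group 16; Sn is in period 5, group 14.
Adding an electron releases more energy for atoms nearer the top right (short of the noble gases).
Here both period and group differ, so the two effects have to be weighed against each other.
P > Ca: both effects reinforce here, so P is clearly the higher of the two.
Sn > P: this pair runs against the simple trend — see the exception note.
Se > Sn: relative to Sn, both the across-period and down-group shifts push Se's electron affinity up.
Note the exception: Sn has a higher electron affinity than P, contrary to the simple trend — adding an electron to P's half-filled np³ subshell costs electron-pairing energy.
Approximate values (kJ/mol): P 72, Ca 2, Se 195, Sn 107.
So from lowest to highest: Ca < P < Sn < Se.

Ca < P < Sn < Se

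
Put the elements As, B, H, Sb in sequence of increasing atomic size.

Atomic radius shrinks across a period as nuclear charge pulls the same shell inward, and grows down a group as new shells are added.
These span different periods and groups, so the two trends combine.
B > H: period and group pull opposite ways; the down-group shift dominates (85 vs 32 pm).
As > B: period and group pull opposite ways; the down-group shift dominates (121 vs 85 pm).
Sb > As: they share group 15; the group trend gives Sb the larger value.
For reference (pm): H 32, B 85, As 121, Sb 140.
So from smallest to largest: H < B < As < Sb.

H < B < As < Sb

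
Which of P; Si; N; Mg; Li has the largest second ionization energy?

Li

After 1 electron has been removed, what remains? P⁺ still has 4 valence electrons; Si⁺ still has 3 valence electrons; N⁺ still has 4 valence electrons; Mg⁺ still has 1 valence electron; Li⁺ is the bare [He] core.
Breaking into a closed-shell core is much more expensive than removing a leftover valence electron — Li has the largest IE_2 here.
Valence configurations: P⁺ [Ne]3s²3p², Si⁺ [Ne]3s²3p¹, N⁺ [He]2s²2p², Mg⁺ [Ne]3s¹.
Tabulated IE_2 (kJ/mol): P 1907, Si 1577, N 2856, Mg 1451, Li 7298.
So the second ionization energies run Mg < Si < P < N < Li.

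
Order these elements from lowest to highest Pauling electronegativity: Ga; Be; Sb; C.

Be is in period 2, group 2; C is in period 2, group 14; Ga is in period 4, group 13; Sb is in period 5, group 15.
Atoms toward the upper right of the periodic table pull bonding electrons most strongly.
These span different periods and groups, so the two trends combine.
Ga > Be: the two effects oppose for this pair; the across-period effect wins (1.81 vs 1.57).
Sb > Ga: period and group pull opposite ways; the across-period shift dominates (2.05 vs 1.81).
C > Sb: the two effects oppose for this pair; the down-group effect wins (2.55 vs 2.05).
Approximate values (Pauling): Be 1.57, C 2.55, Ga 1.81, Sb 2.05.
So from lowest to highest: Be < Ga < Sb < C.

Be < Ga < Sb < C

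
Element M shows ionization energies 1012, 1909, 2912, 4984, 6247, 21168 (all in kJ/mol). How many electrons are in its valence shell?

5

Look for the largest jump between consecutive ionization energies: IE6/IE5 ≈ 3.4, far larger than any earlier ratio.
That jump marks the point where a core electron is being removed. So the atom has 5 valence electrons.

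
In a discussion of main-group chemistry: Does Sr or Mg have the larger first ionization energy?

Mg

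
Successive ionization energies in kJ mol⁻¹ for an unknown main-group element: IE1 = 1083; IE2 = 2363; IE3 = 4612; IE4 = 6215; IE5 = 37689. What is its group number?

Look for the largest jump between consecutive ionization energies: IE5/IE4 ≈ 6.1, far larger than any earlier ratio.
That jump marks the point where a core electron is being removed. So the atom has 4 valence electrons.
A main-group element with 4 valence electrons is in group 14.

Group 14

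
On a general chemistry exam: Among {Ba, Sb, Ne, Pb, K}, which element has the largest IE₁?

Ne

Ne is in period 2, group 18; K is in period 4, group 1; Sb is in period 5, group 15; Ba is in period 6, group 2; Pb is in period 6, group 14.
Removing the outermost electron gets harder across a period and easier down a group.
Here both period and group differ, so the two effects have to be weighed against each other.
Ba > K: period and group pull opposite ways; the across-period shift dominates (503 vs 419 kJ/mol).
Pb > Ba: Pb lies to the right of Ba in period 6, so the across-period effect alone puts Pb higher.
Sb > Pb: both effects reinforce here, so Sb is clearly the higher of the two.
Ne > Sb: both effects reinforce here, so Ne is clearly the higher of the two.
Tabulated first ionization energy (kJ/mol): Ne 2081, K 419, Sb 831, Ba 503, Pb 716.
The largest IE₁ among these belongs to Ne.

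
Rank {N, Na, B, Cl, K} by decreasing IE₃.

Na > N > K > Cl > B

Consider each +2 ion: N²⁺ still has 3 valence electrons; Na²⁺ is already 1 electron into the core; B²⁺ still has 1 valence electron; Cl²⁺ still has 5 valence electrons; K²⁺ is already 1 electron into the core.
Usually core removal costs more than valence removal, but here the competition is close: a tightly held n=2 valence electron can cost more to remove than an n=3 core electron, so the actual values have to decide it.
Valence configurations: N²⁺ [He]2s²2p¹, B²⁺ [He]2s¹, Cl²⁺ [Ne]3s²3p³.
The numbers (kJ/mol): N 4578, Na 6910, B 3660, Cl 3822, K 4420.
Putting it together, IE_3: B < Cl < K < N < Na.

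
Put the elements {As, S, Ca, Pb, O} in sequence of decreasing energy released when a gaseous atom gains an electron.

S > O > As > Pb > Ca

O is in period 2, group 16; S is in period 3, group 16; Ca is in period 4, group 2; As is in period 4, group 15; Pb is in period 6, group 14.
EA tends to increase across a period and decrease down a group, though the pattern is less regular than for IE or radius.
Neither a single period nor a single group — weigh both effects.
Pb > Ca: the two effects oppose for this pair; the across-period effect wins (35 vs 2 kJ/mol).
As > Pb: both effects reinforce here, so As is clearly the higher of the two.
O > As: both effects reinforce here, so O is clearly the higher of the two.
S > O: this pair runs against the simple trend — see the exception note.
Note the exception: S has a higher electron affinity than O, contrary to the simple trend — the compact 2p subshell of O repels the added electron more than S's larger 3p does.
Tabulated electron affinity (kJ/mol): O 141, S 200, Ca 2, As 78, Pb 35.
So from highest to lowest: S > O > As > Pb > Ca.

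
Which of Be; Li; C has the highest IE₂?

Li

After 1 electron has been removed, what remains? Be⁺ still has 1 valence electron; Li⁺ is the bare [He] core; C⁺ still has 3 valence electrons.
Breaking into a closed-shell core is much more expensive than removing a leftover valence electron — Li has the largest IE_2 here.
Valence configurations: Be⁺ [He]2s¹, C⁺ [He]2s²2p¹.
Approximate IE_2 values (kJ/mol): Be 1757, Li 7298, C 2353.
Overall IE_2 order: Be < C < Li.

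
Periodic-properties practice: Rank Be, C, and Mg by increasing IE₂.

Mg < Be < C

The second ionization energy removes an electron from the +1 ion. For each element: Be⁺ still has 1 valence electron; C⁺ still has 3 valence electrons; Mg⁺ still has 1 valence electron.
All are still removing valence electrons, so compare the +1 ions as you would atoms: IE_2 generally rises across a period (higher Z_eff) and falls down a group (larger shell), subject to the usual subshell exceptions.
Valence configurations: Be⁺ [He]2s¹, C⁺ [He]2s²2p¹, Mg⁺ [Ne]3s¹.
The numbers (kJ/mol): Be 1757, C 2353, Mg 1451.
So the second ionization energies run Mg < Be < C.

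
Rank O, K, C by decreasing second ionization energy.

Consider each +1 ion: O⁺ still has 5 valence electrons; K⁺ is the bare [Ar] core; C⁺ still has 3 valence electrons.
Usually core removal costs more than valence removal, but here the competition is close: a tightly held n=2 valence electron can cost more to remove than an n=3 core electron, so the actual values have to decide it.
Valence configurations: O⁺ [He]2s²2p³, C⁺ [He]2s²2p¹.
Tabulated IE_2 (kJ/mol): O 3388, K 3052, C 2353.
Overall IE_2 order: C < K < O.

O > K > C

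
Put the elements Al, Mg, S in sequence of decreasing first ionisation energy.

Mg is in period 3, group 2; Al is in period 3, group 13; S is in period 3, group 16.
Across a period the outer electron is held more tightly (higher IE₁); down a group it sits in a higher shell, more shielded, and comes off more easily.
All lie in period 3; the across-period trend (first ionization energy increases left to right) applies, with the exception below.
Note the exception: Mg has a higher first ionization energy than Al, contrary to the simple trend — Al's single 3p electron is easier to remove than one from Mg's filled 3s².
For reference (kJ/mol): Mg 738, Al 578, S 1000.
So from highest to lowest: S > Mg > Al.

S, Mg, Al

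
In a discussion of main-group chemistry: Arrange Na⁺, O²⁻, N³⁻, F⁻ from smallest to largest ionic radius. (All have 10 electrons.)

Na⁺ < F⁻ < O²⁻ < N³⁻

All of these have 10 electrons, so size is governed by nuclear charge alone: the more protons, the stronger the pull on the same electron cloud, and the smaller the ion.
Nuclear charges: Na⁺ (Z=11), F⁻ (Z=9), O²⁻ (Z=8), N³⁻ (Z=7).
Smallest to largest: Na⁺ < F⁻ < O²⁻ < N³⁻.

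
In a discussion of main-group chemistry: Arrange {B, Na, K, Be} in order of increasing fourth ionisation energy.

K, Na, Be, B

After 3 electrons have been removed, what remains? B³⁺ is the bare [He] core; Na³⁺ is already 2 electrons into the core; K³⁺ is already 2 electrons into the core; Be³⁺ is already 1 electron into the core.
All of these are removing an electron from a noble-gas core or deeper; the smaller core (lower principal quantum number) is held far more tightly, and within a period the higher nuclear charge binds the same core more tightly.
The numbers (kJ/mol): B 25026, Na 9543, K 5877, Be 21007.
Overall IE_4 order: K < Na < Be < B.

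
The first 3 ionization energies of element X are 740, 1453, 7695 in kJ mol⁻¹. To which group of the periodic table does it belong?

Group 2

Look for the largest jump between consecutive ionization energies: IE3/IE2 ≈ 5.3, far larger than any earlier ratio.
That jump marks the point where a core electron is being removed. So the atom has 2 valence electrons.
A main-group element with 2 valence electrons is in group 2.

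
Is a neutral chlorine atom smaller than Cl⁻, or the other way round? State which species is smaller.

Cl

Forming Cl⁻ adds 1 electron to Cl. More electron–electron repulsion in the same shell, with unchanged nuclear charge, lets the cloud expand.
An anion is larger than its parent atom: Cl⁻ > Cl.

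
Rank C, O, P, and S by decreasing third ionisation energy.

Consider each +2 ion: C²⁺ still has 2 valence electrons; O²⁺ still has 4 valence electrons; P²⁺ still has 3 valence electrons; S²⁺ still has 4 valence electrons.
All are still removing valence electrons, so compare the +2 ions as you would atoms: IE_3 generally rises across a period (higher Z_eff) and falls down a group (larger shell), subject to the usual subshell exceptions.
Valence configurations: C²⁺ [He]2s², O²⁺ [He]2s²2p², P²⁺ [Ne]3s²3p¹, S²⁺ [Ne]3s²3p².
The numbers (kJ/mol): C 4620, O 5300, P 2914, S 3357.
Overall IE_3 order: P < S < C < O.

O, C, S, P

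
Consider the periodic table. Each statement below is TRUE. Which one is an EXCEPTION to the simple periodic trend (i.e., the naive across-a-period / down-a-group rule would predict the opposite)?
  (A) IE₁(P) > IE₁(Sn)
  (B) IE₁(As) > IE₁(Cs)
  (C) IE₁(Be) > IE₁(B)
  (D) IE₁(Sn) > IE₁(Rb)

(C)

The general trend: first ionization energy increases across a period and decreases down a group.
(A) P (period 3, group 15) vs Sn (period 5, group 14): the stated order agrees with the simple trend.
(B) As (period 4, group 15) vs Cs (period 6, group 1): the stated order agrees with the simple trend.
(C) Be (period 2, group 2) vs B (period 2, group 13): the stated order contradicts the simple trend.
(D) Sn (period 5, group 14) vs Rb (period 5, group 1): the stated order agrees with the simple trend.
The exception is (C): removing B's lone 2p electron is easier than breaking Be's filled 2s².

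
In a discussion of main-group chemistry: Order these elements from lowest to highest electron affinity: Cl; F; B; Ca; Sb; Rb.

Ca, B, Rb, Sb, F, Cl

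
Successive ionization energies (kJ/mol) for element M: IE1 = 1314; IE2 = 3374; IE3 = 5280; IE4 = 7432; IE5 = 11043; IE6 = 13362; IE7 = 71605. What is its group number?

Group 16

Look for the largest jump between consecutive ionization energies: IE7/IE6 ≈ 5.4, far larger than any earlier ratio.
That jump marks the point where a core electron is being removed. So the atom has 6 valence electrons.
A main-group element with 6 valence electrons is in group 16.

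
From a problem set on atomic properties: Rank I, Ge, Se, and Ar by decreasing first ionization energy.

Ar, I, Se, Ge

Ar is in period 3, group 18; Ge is in period 4, group 14; Se is in period 4, group 16; I is in period 5, group 17.
Removing the outermost electron gets harder across a period and easier down a group.
Here both period and group differ, so the two effects have to be weighed against each other.
Se > Ge: both are in period 4; the period trend gives Se the larger value.
I > Se: the two effects oppose for this pair; the across-period effect wins (1008 vs 941 kJ/mol).
Ar > I: relative to I, both the across-period and down-group shifts push Ar's first ionization energy up.
Approximate values (kJ/mol): Ar 1521, Ge 762, Se 941, I 1008.
So from highest to lowest: Ar > I > Se > Ge.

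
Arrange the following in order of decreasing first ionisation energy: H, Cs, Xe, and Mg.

H > Xe > Mg > Cs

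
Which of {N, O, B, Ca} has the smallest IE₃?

B

The third ionization energy removes an electron from the +2 ion. For each element: N²⁺ still has 3 valence electrons; O²⁺ still has 4 valence electrons; B²⁺ still has 1 valence electron; Ca²⁺ is the bare [Ar] core.
Usually core removal costs more than valence removal, but here the competition is close: a tightly held n=2 valence electron can cost more to remove than an n=3 core electron, so the actual values have to decide it.
Valence configurations: N²⁺ [He]2s²2p¹, O²⁺ [He]2s²2p², B²⁺ [He]2s¹.
Approximate IE_3 values (kJ/mol): N 4578, O 5300, B 3660, Ca 4912.
Putting it together, IE_3: B < N < Ca < O.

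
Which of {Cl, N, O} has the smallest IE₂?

Cl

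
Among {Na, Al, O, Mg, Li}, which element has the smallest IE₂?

Mg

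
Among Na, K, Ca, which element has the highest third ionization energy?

Na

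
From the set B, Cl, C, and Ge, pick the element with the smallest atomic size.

B is in period 2, group 13; C is in period 2, group 14; Cl is in period 3, group 17; Ge is in period 4, group 14.
Moving right in a period, electrons are added to the same shell under a stronger nuclear pull, so atoms get smaller; moving down, a new shell is opened and atoms get larger.
These span different periods and groups, so the two trends combine.
B > C: B lies to the left of C in period 2, so the across-period effect alone puts B larger.
Cl > B: period and group pull opposite ways; the down-group shift dominates (99 vs 85 pm).
Ge > Cl: both effects reinforce here, so Ge is clearly the larger of the two.
For reference (pm): B 85, C 75, Cl 99, Ge 121.
The smallest atomic size among these belongs to C.

C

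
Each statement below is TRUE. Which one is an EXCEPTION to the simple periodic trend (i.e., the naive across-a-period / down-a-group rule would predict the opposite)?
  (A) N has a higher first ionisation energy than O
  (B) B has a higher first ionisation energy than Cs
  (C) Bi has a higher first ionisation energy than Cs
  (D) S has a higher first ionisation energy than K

(A)

The general trend: first ionisation energy increases across a period and decreases down a group.
(A) N (period 2, group 15) vs O (period 2, group 16): the stated order contradicts the simple trend.
(B) B (period 2, group 13) vs Cs (period 6, group 1): the stated order agrees with the simple trend.
(C) Bi (period 6, group 15) vs Cs (period 6, group 1): the stated order agrees with the simple trend.
(D) S (period 3, group 16) vs K (period 4, group 1): the stated order agrees with the simple trend.
The exception is (A): pairing an electron in O's 2p⁴ costs repulsion energy, so O ionizes more easily than half-filled N (2p³).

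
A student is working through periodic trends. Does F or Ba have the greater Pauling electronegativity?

F is in period 2, group 17; Ba is in period 6, group 2.
Smaller atoms with higher effective nuclear charge are more electronegative.
Here both period and group differ, so the two effects have to be weighed against each other.
F > Ba: relative to Ba, both the across-period and down-group shifts push F's electronegativity up.
For reference (Pauling): F 3.98, Ba 0.89.
So F has the greater Pauling electronegativity (F > Ba).

F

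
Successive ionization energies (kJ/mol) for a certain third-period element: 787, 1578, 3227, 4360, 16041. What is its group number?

Group 14

Look for the largest jump between consecutive ionization energies: IE5/IE4 ≈ 3.7, far larger than any earlier ratio.
That jump marks the point where a core electron is being removed. So the atom has 4 valence electrons.
A main-group element with 4 valence electrons is in group 14.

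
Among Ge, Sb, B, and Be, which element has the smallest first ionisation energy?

Ge

Be is in period 2, group 2; B is in period 2, group 13; Ge is in period 4, group 14; Sb is in period 5, group 15.
Removing the outermost electron gets harder across a period and easier down a group.
Here both period and group differ, so the two effects have to be weighed against each other.
B > Ge: period and group pull opposite ways; the down-group shift dominates (801 vs 762 kJ/mol).
Sb > B: the two effects oppose for this pair; the across-period effect wins (831 vs 801 kJ/mol).
Be > Sb: period and group pull opposite ways; the down-group shift dominates (900 vs 831 kJ/mol).
Note the exception: Be has a higher first ionization energy than B, contrary to the simple trend — removing B's lone 2p electron is easier than breaking Be's filled 2s².
Tabulated first ionization energy (kJ/mol): Be 900, B 801, Ge 762, Sb 831.
The smallest first ionisation energy among these belongs to Ge.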